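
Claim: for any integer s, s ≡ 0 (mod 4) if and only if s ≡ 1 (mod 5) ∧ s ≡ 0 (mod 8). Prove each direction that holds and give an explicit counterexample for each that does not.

(⟹) This fails: s = 0 gives 0 ≡ 0 (mod 4) but 0 ≡ 0 (mod 5), so the conjunction on the right does not hold.

(⟸) Conversely, if s ≡ 1 (mod 5) and s ≡ 0 (mod 8), then by the Chinese remainder theorem s ≡ 16 (mod 40). Since 16 ≡ 0 (mod 4) and 4 ∣ 40, we get s ≡ 0 (mod 4).

Not equivalent: only (⇐) holds.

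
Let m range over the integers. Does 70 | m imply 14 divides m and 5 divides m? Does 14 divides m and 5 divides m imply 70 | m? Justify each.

[⇒] If 70 ∣ m, write m = 70q. Since 70 = 5·14, m = 14·(5q), so 14 ∣ m; and since 70 = 14·5, m = 5·(14q), so 5 ∣ m.

[⇐] Suppose 14 ∣ m and 5 ∣ m. Any common multiple of 14 and 5 is a multiple of their lcm; here gcd(14, 5) = 1, so lcm(14, 5) = 14·5 = 70, so 70 ∣ m.

Both directions hold; the statement is true.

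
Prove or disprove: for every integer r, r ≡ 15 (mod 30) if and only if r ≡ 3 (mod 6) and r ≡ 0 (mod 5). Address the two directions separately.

(⟸) If r ≡ 3 (mod 6) and r ≡ 0 (mod 5), then by the Chinese remainder theorem r ≡ 15 (mod 30). This is exactly r ≡ 15 (mod 30).

(⟹) Suppose r ≡ 15 (mod 30); write r = 30j + 15. Since 6 ∣ 30, reducing mod 6 gives r ≡ 15 ≡ 3 (mod 6); since 5 ∣ 30, reducing mod 5 gives r ≡ 15 ≡ 0 (mod 5).

Both implications hold.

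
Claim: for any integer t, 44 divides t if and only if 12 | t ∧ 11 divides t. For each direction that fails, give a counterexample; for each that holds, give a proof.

Not equivalent: only (⇐) holds.

(⟹) This fails: take t = 44. Certainly 44 ∣ 44, but 12 ∤ 44.

(⟸) Suppose 12 ∣ t and 11 ∣ t. Any common multiple of 12 and 11 is a multiple of their lcm; here gcd(12, 11) = 1, so lcm(12, 11) = 12·11 = 132, so 132 ∣ t. Since 44 ∣ 132, it follows that 44 ∣ t.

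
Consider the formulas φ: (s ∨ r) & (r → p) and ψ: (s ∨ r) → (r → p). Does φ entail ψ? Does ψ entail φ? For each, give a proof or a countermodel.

[⇒] Assume the antecedent. If r is true, the antecedent forces (r = T, s = F, p = T) or (r = T, s = T, p = T), and (s ∨ r) → (r → p) holds there. If r is false, (s ∨ r) → (r → p) reduces to true regardless of the other variables. Either way (s ∨ r) → (r → p) holds.

[⇐] This fails. Under r = F, s = F, p = F, the left side is false but the right side is true.

Only the forward direction holds.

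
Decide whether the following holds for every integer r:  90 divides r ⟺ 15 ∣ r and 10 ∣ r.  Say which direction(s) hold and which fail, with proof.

(→) If 90 ∣ r, write r = 90q. Since 90 = 6·15, r = 15·(6q), so 15 ∣ r; and since 90 = 9·10, r = 10·(9q), so 10 ∣ r.

(←) This fails: take r = 30. Both 15 ∣ 30 and 10 ∣ 30, yet 30 is not a multiple of 90 (since 30 = 0·90 + 30), so 90 ∤ 30.

Only the forward implication holds.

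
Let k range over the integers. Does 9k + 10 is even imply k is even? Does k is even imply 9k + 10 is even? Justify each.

The biconditional holds.

(⇒) Suppose 9k + 10 is even. Since 9 is odd, 9k and k have the same parity, so 9k + 10 ≡ k + 10 (mod 2). As 10 is even, 9k + 10 is even exactly when k is even. Thus k is even.

(⇐) Conversely, suppose k is even; write k = 2j. Then 9k + 10 = 9·(2j) + 10 = 2·9j + 10, which is even.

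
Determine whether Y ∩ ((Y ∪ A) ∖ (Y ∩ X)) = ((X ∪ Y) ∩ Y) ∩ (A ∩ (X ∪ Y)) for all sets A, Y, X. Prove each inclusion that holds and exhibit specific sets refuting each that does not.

Forward inclusion. This inclusion fails. Take A = ∅, Y = {1}, X = ∅; then 1 ∈ Y ∩ ((Y ∪ A) ∖ (Y ∩ X)) but 1 ∉ ((X ∪ Y) ∩ Y) ∩ (A ∩ (X ∪ Y)).

Reverse inclusion. This inclusion fails. Take A = {1}, Y = {1}, X = {1}; then 1 ∈ ((X ∪ Y) ∩ Y) ∩ (A ∩ (X ∪ Y)) but 1 ∉ Y ∩ ((Y ∪ A) ∖ (Y ∩ X)).

Both inclusions fail.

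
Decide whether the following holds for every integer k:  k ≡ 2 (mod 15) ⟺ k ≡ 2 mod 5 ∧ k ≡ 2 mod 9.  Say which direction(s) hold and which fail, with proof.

Only the converse holds.

(⇒) This fails: k = 32 gives 32 ≡ 2 (mod 15) but 32 ≡ 5 (mod 9), so the conjunction on the right does not hold.

(⇐) Conversely, if k ≡ 2 (mod 5) and k ≡ 2 (mod 9), then by the Chinese remainder theorem k ≡ 2 (mod 45). Since 2 ≡ 2 (mod 15) and 15 ∣ 45, we get k ≡ 2 (mod 15).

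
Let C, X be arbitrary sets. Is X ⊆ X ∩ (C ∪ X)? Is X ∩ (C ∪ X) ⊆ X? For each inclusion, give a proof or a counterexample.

Forward inclusion. Let x ∈ X. Then either x ∈ X and x ∉ C; or x ∈ C ∩ X. In each case x ∈ X ∩ (C ∪ X), so X ⊆ X ∩ (C ∪ X).

Reverse inclusion. Let x ∈ X ∩ (C ∪ X). Then either x ∈ X and x ∉ C; or x ∈ C ∩ X. In each case x ∈ X, so X ∩ (C ∪ X) ⊆ X.

Both inclusions hold.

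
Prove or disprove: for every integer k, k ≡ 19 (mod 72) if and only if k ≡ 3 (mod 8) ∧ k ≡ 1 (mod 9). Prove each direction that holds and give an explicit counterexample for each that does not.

Both implications hold.

[⇐] If k ≡ 3 (mod 8) and k ≡ 1 (mod 9), then by the Chinese remainder theorem k ≡ 19 (mod 72). This is exactly k ≡ 19 (mod 72).

[⇒] Suppose k ≡ 19 (mod 72); write k = 72j + 19. Since 8 ∣ 72, reducing mod 8 gives k ≡ 19 ≡ 3 (mod 8); since 9 ∣ 72, reducing mod 9 gives k ≡ 19 ≡ 1 (mod 9).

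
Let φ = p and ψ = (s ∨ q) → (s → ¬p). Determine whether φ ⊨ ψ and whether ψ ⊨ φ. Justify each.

(→) This fails. Under s = T, p = T, q = F, the left side is true but the right side is false.

(←) This fails. Under s = F, p = F, q = F, the left side is false but the right side is true.

Neither implication holds.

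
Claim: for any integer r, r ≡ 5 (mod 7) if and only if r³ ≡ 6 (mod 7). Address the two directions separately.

[⇒] Suppose r ≡ 5 (mod 7). Write r = 7j + 5. Then (7j + 5)³ = 343j³ + 735j² + 525j + 125 = 7(49j³ + 105j² + 75j + 17) + 6, so r³ ≡ 6 (mod 7).

[⇐] This fails: take r = 3. Then 3³ = 27 ≡ 6 (mod 7), yet 3 ≡ 3 (mod 7), not 5.

(⇒) holds; (⇐) fails.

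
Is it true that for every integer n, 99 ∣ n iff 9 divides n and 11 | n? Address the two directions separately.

[⇒] If 99 ∣ n, write n = 99q. Since 99 = 11·9, n = 9·(11q), so 9 ∣ n; and since 99 = 9·11, n = 11·(9q), so 11 ∣ n.

[⇐] Suppose 9 ∣ n and 11 ∣ n. Any common multiple of 9 and 11 is a multiple of their lcm; here gcd(9, 11) = 1, so lcm(9, 11) = 9·11 = 99, so 99 ∣ n.

The biconditional holds.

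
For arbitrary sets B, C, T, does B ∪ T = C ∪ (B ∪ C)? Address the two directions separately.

Forward inclusion. This inclusion fails. Take B = ∅, C = ∅, T = {1}; then 1 ∈ B ∪ T but 1 ∉ C ∪ (B ∪ C).

Reverse inclusion. This inclusion fails. Take B = ∅, C = {1}, T = ∅; then 1 ∈ C ∪ (B ∪ C) but 1 ∉ B ∪ T.

Both inclusions fail.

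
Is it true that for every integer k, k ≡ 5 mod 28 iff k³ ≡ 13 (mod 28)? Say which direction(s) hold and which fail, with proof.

Only the forward direction holds.

Forward direction. Suppose k ≡ 5 mod 28. Write k = 28j + 5. Then (28j + 5)³ = 21952j³ + 11760j² + 2100j + 125 = 28(784j³ + 420j² + 75j + 4) + 13, so k³ ≡ 13 (mod 28).

Converse. This fails: take k = 13. Then 13³ = 2197 ≡ 13 (mod 28), yet 13 ≡ 13 (mod 28), not 5.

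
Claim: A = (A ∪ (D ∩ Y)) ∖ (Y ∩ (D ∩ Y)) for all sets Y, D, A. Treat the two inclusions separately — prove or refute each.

(⊆) fails; (⊇) holds.

Forward inclusion. This inclusion fails. Take Y = {1}, D = {1}, A = {1}; then 1 ∈ A but 1 ∉ (A ∪ (D ∩ Y)) ∖ (Y ∩ (D ∩ Y)).

Reverse inclusion. Let x ∈ (A ∪ (D ∩ Y)) ∖ (Y ∩ (D ∩ Y)). Then either x ∈ A and x ∉ Y, D; or x ∈ Y ∩ A and x ∉ D; or x ∈ D ∩ A and x ∉ Y. In each case x ∈ A, so (A ∪ (D ∩ Y)) ∖ (Y ∩ (D ∩ Y)) ⊆ A.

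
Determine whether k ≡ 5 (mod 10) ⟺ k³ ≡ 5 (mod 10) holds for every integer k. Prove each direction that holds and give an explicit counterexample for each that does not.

(⇒) Suppose k ≡ 5 (mod 10). Write k = 10j + 5. Then (10j + 5)³ = 1000j³ + 1500j² + 750j + 125 = 10(100j³ + 150j² + 75j + 12) + 5, so k³ ≡ 5 (mod 10).

(⇐) For the converse, argue contrapositively. If k ≢ 5 (mod 10), then k is congruent to one of 0, 1, 2, 3, 4, 6, 7, 8, 9 modulo 10, and these give k³ ≡ 0, 1, 8, 7, 4, 6, 3, 2, 9 respectively — never 5.

Both implications hold.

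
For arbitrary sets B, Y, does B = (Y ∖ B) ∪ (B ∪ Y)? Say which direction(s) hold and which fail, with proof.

Only the forward inclusion holds.

(⊆) Let x ∈ B. Then either x ∈ B and x ∉ Y; or x ∈ B ∩ Y. In each case x ∈ (Y ∖ B) ∪ (B ∪ Y), so B ⊆ (Y ∖ B) ∪ (B ∪ Y).

(⊇) This inclusion fails. Take B = ∅, Y = {1}; then 1 ∈ (Y ∖ B) ∪ (B ∪ Y) but 1 ∉ B.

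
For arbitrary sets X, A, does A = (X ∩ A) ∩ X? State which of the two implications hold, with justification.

Only the reverse inclusion holds.

(⟸) Let x ∈ (X ∩ A) ∩ X. Then x ∈ X ∩ A, from which x ∈ A.

(⟹) This inclusion fails. Take X = ∅, A = {1}; then 1 ∈ A but 1 ∉ (X ∩ A) ∩ X.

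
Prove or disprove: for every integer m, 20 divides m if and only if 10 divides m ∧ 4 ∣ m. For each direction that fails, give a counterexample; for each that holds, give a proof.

[⇒] If 20 ∣ m, write m = 20q. Since 20 = 2·10, m = 10·(2q), so 10 ∣ m; and since 20 = 5·4, m = 4·(5q), so 4 ∣ m.

[⇐] Suppose 10 ∣ m and 4 ∣ m. Any common multiple of 10 and 4 is a multiple of their lcm; here lcm(10, 4) = 10·4/gcd(10, 4) = 40/2 = 20, so 20 ∣ m.

Both directions hold; the statement is true.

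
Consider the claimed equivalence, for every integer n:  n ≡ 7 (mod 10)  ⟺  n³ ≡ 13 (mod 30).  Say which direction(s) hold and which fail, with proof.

The forward direction fails; the converse holds.

(⇒) This fails: take n = 17. Then 17 ≡ 7 (mod 10), but 17³ = 4913 ≡ 23 (mod 30), not 13.

(⇐) Conversely, the residues r modulo 30 with r³ ≡ 13 (mod 30) are exactly {7}, and each is ≡ 7 (mod 10).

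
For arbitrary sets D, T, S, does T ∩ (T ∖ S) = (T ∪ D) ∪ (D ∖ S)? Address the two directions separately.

(⊆) holds; (⊇) fails.

(⊆) Let x ∈ T ∩ (T ∖ S). Then either x ∈ T and x ∉ D, S; or x ∈ D ∩ T and x ∉ S. In each case x ∈ (T ∪ D) ∪ (D ∖ S), so T ∩ (T ∖ S) ⊆ (T ∪ D) ∪ (D ∖ S).

(⊇) This inclusion fails. Take D = {1}, T = ∅, S = ∅; then 1 ∈ (T ∪ D) ∪ (D ∖ S) but 1 ∉ T ∩ (T ∖ S).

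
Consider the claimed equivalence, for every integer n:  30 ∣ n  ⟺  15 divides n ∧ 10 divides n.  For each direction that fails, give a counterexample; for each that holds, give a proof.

Both implications hold.

(⇒) If 30 ∣ n, write n = 30q. Since 30 = 2·15, n = 15·(2q), so 15 ∣ n; and since 30 = 3·10, n = 10·(3q), so 10 ∣ n.

(⇐) Suppose 15 ∣ n and 10 ∣ n. Any common multiple of 15 and 10 is a multiple of their lcm; here lcm(15, 10) = 15·10/gcd(15, 10) = 150/5 = 30, so 30 ∣ n.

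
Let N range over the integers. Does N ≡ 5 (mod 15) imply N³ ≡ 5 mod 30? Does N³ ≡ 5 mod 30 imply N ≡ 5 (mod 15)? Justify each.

Only the converse holds.

(⟹) This fails: take N = 20. Then 20 ≡ 5 (mod 15), but 20³ = 8000 ≡ 20 (mod 30), not 5.

(⟸) Conversely, the residues r modulo 30 with r³ ≡ 5 (mod 30) are exactly {5}, and each is ≡ 5 (mod 15).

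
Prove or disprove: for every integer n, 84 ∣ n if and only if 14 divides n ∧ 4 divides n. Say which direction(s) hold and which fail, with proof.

Only the forward implication holds.

(←) This fails: take n = 28. Both 14 ∣ 28 and 4 ∣ 28, yet 28 is not a multiple of 84 (since 28 = 0·84 + 28), so 84 ∤ 28.

(→) If 84 ∣ n, write n = 84q. Since 84 = 6·14, n = 14·(6q), so 14 ∣ n; and since 84 = 21·4, n = 4·(21q), so 4 ∣ n.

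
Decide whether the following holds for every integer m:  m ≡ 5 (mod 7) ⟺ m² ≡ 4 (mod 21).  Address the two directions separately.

(⟹) This fails: take m = 12. Then 12 ≡ 5 (mod 7), but 12² = 144 ≡ 18 (mod 21), not 4.

(⟸) This fails: take m = 2. Then 2² = 4 ≡ 4 (mod 21), yet 2 ≡ 2 (mod 7), not 5.

Neither direction holds.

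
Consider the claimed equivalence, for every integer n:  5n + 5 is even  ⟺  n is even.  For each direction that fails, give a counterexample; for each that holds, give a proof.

Neither implication holds.

(⟹) This fails: n = 5 gives 5n + 5 = 30, which is even, but 5 is odd, not even.

(⟸) This also fails: n = 6 is even, but 5n + 5 = 35 is odd, not even.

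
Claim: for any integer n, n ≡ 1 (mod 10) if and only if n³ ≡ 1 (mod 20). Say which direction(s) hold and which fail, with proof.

Forward direction. This fails: take n = 11. Then 11 ≡ 1 (mod 10), but 11³ = 1331 ≡ 11 (mod 20), not 1.

Converse. The residues r modulo 20 with r³ ≡ 1 (mod 20) are exactly {1}, and each is ≡ 1 (mod 10).

Only the converse holds.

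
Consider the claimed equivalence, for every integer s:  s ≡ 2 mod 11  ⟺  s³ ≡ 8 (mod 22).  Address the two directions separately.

Converse. The residues r modulo 22 with r³ ≡ 8 (mod 22) are exactly {2}, and each is ≡ 2 (mod 11).

Forward direction. This fails: take s = 13. Then 13 ≡ 2 (mod 11), but 13³ = 2197 ≡ 19 (mod 22), not 8.

(⇒) fails; (⇐) holds.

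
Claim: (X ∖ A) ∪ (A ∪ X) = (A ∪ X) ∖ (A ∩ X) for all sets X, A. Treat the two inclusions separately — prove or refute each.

(⊇) Let x ∈ (A ∪ X) ∖ (A ∩ X). Then either x ∈ X and x ∉ A; or x ∈ A and x ∉ X. In each case x ∈ (X ∖ A) ∪ (A ∪ X), so (A ∪ X) ∖ (A ∩ X) ⊆ (X ∖ A) ∪ (A ∪ X).

(⊆) This inclusion fails. Take X = {1}, A = {1}; then 1 ∈ (X ∖ A) ∪ (A ∪ X) but 1 ∉ (A ∪ X) ∖ (A ∩ X).

The sets are not equal: only the reverse inclusion holds.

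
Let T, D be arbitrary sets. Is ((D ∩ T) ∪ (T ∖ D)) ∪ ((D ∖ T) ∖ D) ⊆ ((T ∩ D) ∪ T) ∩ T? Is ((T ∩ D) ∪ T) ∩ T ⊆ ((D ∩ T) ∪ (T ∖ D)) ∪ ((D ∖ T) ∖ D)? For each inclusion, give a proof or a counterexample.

Both inclusions hold.

(⟹) Let x ∈ ((D ∩ T) ∪ (T ∖ D)) ∪ ((D ∖ T) ∖ D). Then either x ∈ T and x ∉ D; or x ∈ T ∩ D. In each case x ∈ ((T ∩ D) ∪ T) ∩ T, so ((D ∩ T) ∪ (T ∖ D)) ∪ ((D ∖ T) ∖ D) ⊆ ((T ∩ D) ∪ T) ∩ T.

(⟸) Let x ∈ ((T ∩ D) ∪ T) ∩ T. Then either x ∈ T and x ∉ D; or x ∈ T ∩ D. In each case x ∈ ((D ∩ T) ∪ (T ∖ D)) ∪ ((D ∖ T) ∖ D), so ((T ∩ D) ∪ T) ∩ T ⊆ ((D ∩ T) ∪ (T ∖ D)) ∪ ((D ∖ T) ∖ D).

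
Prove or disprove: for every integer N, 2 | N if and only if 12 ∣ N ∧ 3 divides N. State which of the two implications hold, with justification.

Forward direction. This fails: take N = 2. Certainly 2 ∣ 2, but 12 ∤ 2.

Converse. Suppose 12 ∣ N and 3 ∣ N. Any common multiple of 12 and 3 is a multiple of their lcm; here lcm(12, 3) = 12·3/gcd(12, 3) = 36/3 = 12, so 12 ∣ N. Since 2 ∣ 12, it follows that 2 ∣ N.

The forward direction fails; the converse holds.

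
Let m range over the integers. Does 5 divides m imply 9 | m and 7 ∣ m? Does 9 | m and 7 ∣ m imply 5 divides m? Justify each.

[⇒] This fails: take m = 5. Certainly 5 ∣ 5, but 9 ∤ 5.

[⇐] This fails: take m = 63. Both 9 ∣ 63 and 7 ∣ 63, yet 63 is not a multiple of 5 (since 63 = 12·5 + 3), so 5 ∤ 63.

Neither implication holds.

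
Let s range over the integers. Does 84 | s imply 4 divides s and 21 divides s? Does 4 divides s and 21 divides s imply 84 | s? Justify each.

(→) If 84 ∣ s, write s = 84q. Since 84 = 21·4, s = 4·(21q), so 4 ∣ s; and since 84 = 4·21, s = 21·(4q), so 21 ∣ s.

(←) Suppose 4 ∣ s and 21 ∣ s. Any common multiple of 4 and 21 is a multiple of their lcm; here gcd(4, 21) = 1, so lcm(4, 21) = 4·21 = 84, so 84 ∣ s.

Both implications hold.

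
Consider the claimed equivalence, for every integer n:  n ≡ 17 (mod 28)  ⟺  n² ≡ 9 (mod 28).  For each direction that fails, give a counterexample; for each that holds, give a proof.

(⇒) Suppose n ≡ 17 (mod 28). Write n = 28j + 17. Then (28j + 17)² = 784j² + 952j + 289 = 28(28j² + 34j + 10) + 9, so n² ≡ 9 (mod 28).

(⇐) This fails: take n = 3. Then 3² = 9 ≡ 9 (mod 28), yet 3 ≡ 3 (mod 28), not 17.

Not equivalent: only (⇒) holds.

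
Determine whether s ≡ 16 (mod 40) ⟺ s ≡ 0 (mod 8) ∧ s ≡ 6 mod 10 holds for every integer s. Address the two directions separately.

The biconditional holds.

(⇒) Suppose s ≡ 16 (mod 40); write s = 40j + 16. Since 8 ∣ 40, reducing mod 8 gives s ≡ 16 ≡ 0 (mod 8); since 10 ∣ 40, reducing mod 10 gives s ≡ 16 ≡ 6 (mod 10).

(⇐) Conversely, if s ≡ 0 (mod 8) and s ≡ 6 (mod 10), then by the Chinese remainder theorem s ≡ 16 (mod 40). This is exactly s ≡ 16 (mod 40).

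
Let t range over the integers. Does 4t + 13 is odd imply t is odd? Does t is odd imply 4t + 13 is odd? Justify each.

The forward direction fails; the converse holds.

[⇒] This fails: take t = 0. Then 4t + 13 = 13, which is odd, yet t = 0 is even, not odd.

[⇐] Suppose t is odd. Since 4 is even, 4t is even for every t, so 4t + 13 has the same parity as 13, which is odd. Hence 4t + 13 is odd.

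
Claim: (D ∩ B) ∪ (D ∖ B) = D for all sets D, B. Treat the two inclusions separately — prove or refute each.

Forward inclusion. Let x ∈ (D ∩ B) ∪ (D ∖ B). Then either x ∈ D and x ∉ B; or x ∈ D ∩ B. In each case x ∈ D, so (D ∩ B) ∪ (D ∖ B) ⊆ D.

Reverse inclusion. Let x ∈ D. Then either x ∈ D and x ∉ B; or x ∈ D ∩ B. In each case x ∈ (D ∩ B) ∪ (D ∖ B), so D ⊆ (D ∩ B) ∪ (D ∖ B).

Both inclusions hold; the sets are equal.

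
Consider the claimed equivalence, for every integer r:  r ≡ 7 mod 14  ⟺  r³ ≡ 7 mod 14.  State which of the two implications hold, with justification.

[⇒] Suppose r ≡ 7 mod 14. Write r = 14j + 7. Then (14j + 7)³ = 2744j³ + 4116j² + 2058j + 343 = 14(196j³ + 294j² + 147j + 24) + 7, so r³ ≡ 7 (mod 14).

[⇐] Conversely, suppose r³ ≡ 7 (mod 14). The only residue r in {0, …, 13} with r³ ≡ 7 (mod 14) is r = 7, so r ≡ 7 (mod 14).

Both directions hold; the statement is true.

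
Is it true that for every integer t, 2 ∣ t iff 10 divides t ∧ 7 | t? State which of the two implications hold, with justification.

(⇐) Suppose 10 ∣ t and 7 ∣ t. Any common multiple of 10 and 7 is a multiple of their lcm; here gcd(10, 7) = 1, so lcm(10, 7) = 10·7 = 70, so 70 ∣ t. Since 2 ∣ 70, it follows that 2 ∣ t.

(⇒) This fails: take t = 2. Certainly 2 ∣ 2, but 10 ∤ 2.

Only the converse holds.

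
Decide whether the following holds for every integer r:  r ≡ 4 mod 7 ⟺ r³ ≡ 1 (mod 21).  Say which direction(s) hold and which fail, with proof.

Both directions fail.

(→) This fails: take r = 11. Then 11 ≡ 4 (mod 7), but 11³ = 1331 ≡ 8 (mod 21), not 1.

(←) This fails: take r = 1. Then 1³ = 1 ≡ 1 (mod 21), yet 1 ≡ 1 (mod 7), not 4.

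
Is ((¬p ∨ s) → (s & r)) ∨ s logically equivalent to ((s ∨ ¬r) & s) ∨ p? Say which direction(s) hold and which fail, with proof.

The biconditional holds.

(→) Assume the antecedent. If s is true, ((s ∨ ¬r) & s) ∨ p reduces to true regardless of the other variables. If s is false, the antecedent forces (r = F, s = F, p = T) or (r = T, s = F, p = T), and ((s ∨ ¬r) & s) ∨ p holds there. Either way ((s ∨ ¬r) & s) ∨ p holds.

(←) Assume the antecedent. If s is true, ((¬p ∨ s) → (s & r)) ∨ s reduces to true regardless of the other variables. If s is false, the antecedent forces (r = F, s = F, p = T) or (r = T, s = F, p = T), and ((¬p ∨ s) → (s & r)) ∨ s holds there. Either way ((¬p ∨ s) → (s & r)) ∨ s holds.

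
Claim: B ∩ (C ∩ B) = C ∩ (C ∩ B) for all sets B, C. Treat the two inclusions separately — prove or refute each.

Both inclusions hold; the sets are equal.

Forward inclusion. Let x ∈ B ∩ (C ∩ B). Then x ∈ B ∩ C, from which x ∈ C ∩ (C ∩ B).

Reverse inclusion. Let x ∈ C ∩ (C ∩ B). Then x ∈ B ∩ C, from which x ∈ B ∩ (C ∩ B).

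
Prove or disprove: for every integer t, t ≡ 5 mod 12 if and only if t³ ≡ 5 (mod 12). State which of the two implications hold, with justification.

Forward direction. Suppose t ≡ 5 mod 12. Write t = 12j + 5. Then (12j + 5)³ = 1728j³ + 2160j² + 900j + 125 = 12(144j³ + 180j² + 75j + 10) + 5, so t³ ≡ 5 (mod 12).

Converse. For the converse, argue contrapositively. If t ≢ 5 (mod 12), then t is congruent to one of 0, 1, 2, 3, 4, 6, 7, 8, 9, 10, 11 modulo 12, and these give t³ ≡ 0, 1, 8, 3, 4, 0, 7, 8, 9, 4, 11 respectively — never 5.

Both directions hold; the statement is true.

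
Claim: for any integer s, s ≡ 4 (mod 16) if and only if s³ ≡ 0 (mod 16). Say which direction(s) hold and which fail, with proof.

Not equivalent: only (⇒) holds.

(⇒) Suppose s ≡ 4 (mod 16). Write s = 16j + 4. Then (16j + 4)³ = 4096j³ + 3072j² + 768j + 64 = 16(256j³ + 192j² + 48j + 4) + 0, so s³ ≡ 0 (mod 16).

(⇐) This fails: take s = 0. Then 0³ = 0 ≡ 0 (mod 16), yet 0 ≡ 0 (mod 16), not 4.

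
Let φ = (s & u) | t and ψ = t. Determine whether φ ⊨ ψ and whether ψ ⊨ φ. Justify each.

Only the reverse direction holds.

(→) This fails. Under t = F, s = T, u = T, the left side is true but the right side is false.

(←) Assume the antecedent. If t is true, (s & u) | t reduces to true regardless of the other variables. If t is false, the antecedent cannot hold. Either way (s & u) | t holds.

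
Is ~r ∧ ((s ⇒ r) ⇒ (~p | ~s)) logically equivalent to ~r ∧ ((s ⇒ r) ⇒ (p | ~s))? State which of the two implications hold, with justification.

Both implications hold.

(⇒) Assume the antecedent. If s is true, the antecedent forces (s = T, r = F, p = F) or (s = T, r = F, p = T), and ~r ∧ ((s ⇒ r) ⇒ (p | ~s)) holds there. If s is false, the antecedent forces (s = F, r = F, p = F) or (s = F, r = F, p = T), and ~r ∧ ((s ⇒ r) ⇒ (p | ~s)) holds there. Either way ~r ∧ ((s ⇒ r) ⇒ (p | ~s)) holds.

(⇐) Assume the antecedent. If s is true, the antecedent forces (s = T, r = F, p = F) or (s = T, r = F, p = T), and ~r ∧ ((s ⇒ r) ⇒ (~p | ~s)) holds there. If s is false, the antecedent forces (s = F, r = F, p = F) or (s = F, r = F, p = T), and ~r ∧ ((s ⇒ r) ⇒ (~p | ~s)) holds there. Either way ~r ∧ ((s ⇒ r) ⇒ (~p | ~s)) holds.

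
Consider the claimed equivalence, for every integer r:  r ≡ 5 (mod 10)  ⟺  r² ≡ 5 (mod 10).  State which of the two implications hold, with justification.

[⇐] Suppose r² ≡ 5 (mod 10). The only residue r in {0, …, 9} with r² ≡ 5 (mod 10) is r = 5, so r ≡ 5 (mod 10).

[⇒] Suppose r ≡ 5 (mod 10). Write r = 10j + 5. Then (10j + 5)² = 100j² + 100j + 25 = 10(10j² + 10j + 2) + 5, so r² ≡ 5 (mod 10).

Both directions hold; the statement is true.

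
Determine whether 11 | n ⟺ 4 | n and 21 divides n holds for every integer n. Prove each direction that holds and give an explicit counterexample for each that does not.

Forward direction. This fails: take n = 11. Certainly 11 ∣ 11, but 4 ∤ 11.

Converse. This fails: take n = 84. Both 4 ∣ 84 and 21 ∣ 84, yet 84 is not a multiple of 11 (since 84 = 7·11 + 7), so 11 ∤ 84.

Both directions fail.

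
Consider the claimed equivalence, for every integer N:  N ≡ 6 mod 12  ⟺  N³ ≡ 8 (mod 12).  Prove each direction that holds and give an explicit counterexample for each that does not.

Neither direction holds.

(⇒) This fails: take N = 6. Then 6 ≡ 6 (mod 12), but 6³ = 216 ≡ 0 (mod 12), not 8.

(⇐) This fails: take N = 2. Then 2³ = 8 ≡ 8 (mod 12), yet 2 ≡ 2 (mod 12), not 6.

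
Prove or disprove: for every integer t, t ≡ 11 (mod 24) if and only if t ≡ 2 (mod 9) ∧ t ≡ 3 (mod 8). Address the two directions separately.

(⇒) fails; (⇐) holds.

[⇒] This fails: t = 35 gives 35 ≡ 11 (mod 24) but 35 ≡ 8 (mod 9), so the conjunction on the right does not hold.

[⇐] Conversely, if t ≡ 2 (mod 9) and t ≡ 3 (mod 8), then by the Chinese remainder theorem t ≡ 11 (mod 72). Since 11 ≡ 11 (mod 24) and 24 ∣ 72, we get t ≡ 11 (mod 24).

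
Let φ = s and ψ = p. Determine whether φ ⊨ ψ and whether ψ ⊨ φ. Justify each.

(⇒) fails and (⇐) fails.

Forward direction. This fails. Under s = T, p = F, the left side is true but the right side is false.

Converse. This fails. Under s = F, p = T, the left side is false but the right side is true.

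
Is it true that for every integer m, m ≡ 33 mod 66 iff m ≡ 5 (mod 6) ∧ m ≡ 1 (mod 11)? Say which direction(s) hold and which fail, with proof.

Forward direction. This fails: m = 33 gives 33 ≡ 33 (mod 66) but 33 ≡ 3 (mod 6), so the conjunction on the right does not hold.

Converse. This fails: m = 23 satisfies both congruences on the right (23 ≡ 5 mod 6 and 23 ≡ 1 mod 11) yet 23 ≡ 23 (mod 66), not 33.

Neither direction holds.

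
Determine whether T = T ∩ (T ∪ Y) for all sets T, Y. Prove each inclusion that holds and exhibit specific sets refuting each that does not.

Both inclusions hold.

Forward inclusion. Let x ∈ T. Then either x ∈ T and x ∉ Y; or x ∈ T ∩ Y. In each case x ∈ T ∩ (T ∪ Y), so T ⊆ T ∩ (T ∪ Y).

Reverse inclusion. Let x ∈ T ∩ (T ∪ Y). Then either x ∈ T and x ∉ Y; or x ∈ T ∩ Y. In each case x ∈ T, so T ∩ (T ∪ Y) ⊆ T.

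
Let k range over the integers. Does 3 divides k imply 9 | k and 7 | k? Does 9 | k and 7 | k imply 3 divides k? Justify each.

Only the reverse direction holds.

(⇒) This fails: take k = 3. Certainly 3 ∣ 3, but 9 ∤ 3.

(⇐) Suppose 9 ∣ k and 7 ∣ k. Any common multiple of 9 and 7 is a multiple of their lcm; here gcd(9, 7) = 1, so lcm(9, 7) = 9·7 = 63, so 63 ∣ k. Since 3 ∣ 63, it follows that 3 ∣ k.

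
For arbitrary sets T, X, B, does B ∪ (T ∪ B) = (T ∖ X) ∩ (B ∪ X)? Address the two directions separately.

(⊇) Let x ∈ (T ∖ X) ∩ (B ∪ X). Then x ∈ T ∩ B and x ∉ X, from which x ∈ B ∪ (T ∪ B).

(⊆) This inclusion fails. Take T = {1}, X = ∅, B = ∅; then 1 ∈ B ∪ (T ∪ B) but 1 ∉ (T ∖ X) ∩ (B ∪ X).

Only the reverse inclusion holds.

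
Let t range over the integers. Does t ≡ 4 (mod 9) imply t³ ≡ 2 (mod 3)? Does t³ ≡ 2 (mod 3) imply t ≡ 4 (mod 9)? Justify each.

(⟹) This fails: take t = 4. Then 4 ≡ 4 (mod 9), but 4³ = 64 ≡ 1 (mod 3), not 2.

(⟸) This fails: take t = 2. Then 2³ = 8 ≡ 2 (mod 3), yet 2 ≡ 2 (mod 9), not 4.

(⇒) fails and (⇐) fails.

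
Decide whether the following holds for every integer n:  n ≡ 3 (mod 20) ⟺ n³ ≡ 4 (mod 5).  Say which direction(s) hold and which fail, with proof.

(⇒) This fails: take n = 3. Then 3 ≡ 3 (mod 20), but 3³ = 27 ≡ 2 (mod 5), not 4.

(⇐) This fails: take n = 4. Then 4³ = 64 ≡ 4 (mod 5), yet 4 ≡ 4 (mod 20), not 3.

Neither implication holds.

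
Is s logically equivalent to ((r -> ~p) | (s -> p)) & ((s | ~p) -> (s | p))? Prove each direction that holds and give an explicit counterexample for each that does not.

Forward direction. Assume the antecedent. If r is true, the antecedent forces (r = T, p = F, s = T) or (r = T, p = T, s = T), and the consequent holds there. If r is false, the antecedent forces (r = F, p = F, s = T) or (r = F, p = T, s = T), and the consequent holds there. Either way the consequent holds.

Converse. This fails. Under r = F, p = T, s = F, the left side is false but the right side is true.

Only the forward direction holds.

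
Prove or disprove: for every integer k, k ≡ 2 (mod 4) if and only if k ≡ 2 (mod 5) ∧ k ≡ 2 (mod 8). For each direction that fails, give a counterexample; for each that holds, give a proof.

Converse. If k ≡ 2 (mod 5) and k ≡ 2 (mod 8), then by the Chinese remainder theorem k ≡ 2 (mod 40). Since 2 ≡ 2 (mod 4) and 4 ∣ 40, we get k ≡ 2 (mod 4).

Forward direction. This fails: k = 34 gives 34 ≡ 2 (mod 4) but 34 ≡ 4 (mod 5), so the conjunction on the right does not hold.

(⇒) fails; (⇐) holds.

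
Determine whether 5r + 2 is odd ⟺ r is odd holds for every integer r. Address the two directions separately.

The biconditional holds.

(←) Suppose r is odd; write r = 2j + 1. Then 5r + 2 = 5·(2j + 1) + 2 = 2·5j + 7, which is odd.

(→) Suppose 5r + 2 is odd. Since 5 is odd, 5r and r have the same parity, so 5r + 2 ≡ r + 2 (mod 2). As 2 is even, 5r + 2 is odd exactly when r is odd. Thus r is odd.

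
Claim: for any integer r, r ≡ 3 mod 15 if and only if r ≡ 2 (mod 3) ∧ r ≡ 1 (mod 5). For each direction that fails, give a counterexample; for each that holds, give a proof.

Both directions fail.

(→) This fails: r = 3 gives 3 ≡ 3 (mod 15) but 3 ≡ 0 (mod 3), so the conjunction on the right does not hold.

(←) This fails: r = 11 satisfies both congruences on the right (11 ≡ 2 mod 3 and 11 ≡ 1 mod 5) yet 11 ≡ 11 (mod 15), not 3.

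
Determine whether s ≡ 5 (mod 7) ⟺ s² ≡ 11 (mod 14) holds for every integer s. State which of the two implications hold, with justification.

Neither direction holds.

Forward direction. This fails: take s = 12. Then 12 ≡ 5 (mod 7), but 12² = 144 ≡ 4 (mod 14), not 11.

Converse. This fails: take s = 9. Then 9² = 81 ≡ 11 (mod 14), yet 9 ≡ 2 (mod 7), not 5.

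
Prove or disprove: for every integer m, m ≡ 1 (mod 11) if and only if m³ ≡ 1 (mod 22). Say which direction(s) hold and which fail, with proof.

(⇒) This fails: take m = 12. Then 12 ≡ 1 (mod 11), but 12³ = 1728 ≡ 12 (mod 22), not 1.

(⇐) Conversely, the residues r modulo 22 with r³ ≡ 1 (mod 22) are exactly {1}, and each is ≡ 1 (mod 11).

Not equivalent: only (⇐) holds.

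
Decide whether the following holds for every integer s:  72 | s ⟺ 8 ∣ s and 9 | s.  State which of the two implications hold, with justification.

Both directions hold.

(←) Suppose 8 ∣ s and 9 ∣ s. Any common multiple of 8 and 9 is a multiple of their lcm; here gcd(8, 9) = 1, so lcm(8, 9) = 8·9 = 72, so 72 ∣ s.

(→) If 72 ∣ s, write s = 72q. Since 72 = 9·8, s = 8·(9q), so 8 ∣ s; and since 72 = 8·9, s = 9·(8q), so 9 ∣ s.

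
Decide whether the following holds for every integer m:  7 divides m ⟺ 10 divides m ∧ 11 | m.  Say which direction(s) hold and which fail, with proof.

Neither direction holds.

Forward direction. This fails: take m = 7. Certainly 7 ∣ 7, but 10 ∤ 7.

Converse. This fails: take m = 110. Both 10 ∣ 110 and 11 ∣ 110, yet 110 is not a multiple of 7 (since 110 = 15·7 + 5), so 7 ∤ 110.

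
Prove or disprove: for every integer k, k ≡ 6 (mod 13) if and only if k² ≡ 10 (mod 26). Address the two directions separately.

Both directions fail.

(⇒) This fails: take k = 19. Then 19 ≡ 6 (mod 13), but 19² = 361 ≡ 23 (mod 26), not 10.

(⇐) This fails: take k = 20. Then 20² = 400 ≡ 10 (mod 26), yet 20 ≡ 7 (mod 13), not 6.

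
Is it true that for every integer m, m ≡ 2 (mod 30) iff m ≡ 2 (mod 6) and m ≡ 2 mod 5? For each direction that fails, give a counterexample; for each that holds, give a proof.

The biconditional holds.

(←) If m ≡ 2 (mod 6) and m ≡ 2 (mod 5), then by the Chinese remainder theorem m ≡ 2 (mod 30). This is exactly m ≡ 2 (mod 30).

(→) Suppose m ≡ 2 (mod 30); write m = 30j + 2. Since 6 ∣ 30, reducing mod 6 gives m ≡ 2 (mod 6); since 5 ∣ 30, reducing mod 5 gives m ≡ 2 (mod 5).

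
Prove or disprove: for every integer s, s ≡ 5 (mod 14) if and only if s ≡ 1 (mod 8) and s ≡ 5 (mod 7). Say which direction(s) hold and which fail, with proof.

Only the converse holds.

[⇒] This fails: s = 19 gives 19 ≡ 5 (mod 14) but 19 ≡ 3 (mod 8), so the conjunction on the right does not hold.

[⇐] Conversely, if s ≡ 1 (mod 8) and s ≡ 5 (mod 7), then by the Chinese remainder theorem s ≡ 33 (mod 56). Since 33 ≡ 5 (mod 14) and 14 ∣ 56, we get s ≡ 5 (mod 14).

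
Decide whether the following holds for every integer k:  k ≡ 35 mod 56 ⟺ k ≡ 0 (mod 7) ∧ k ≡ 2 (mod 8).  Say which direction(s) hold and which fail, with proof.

Both directions fail.

Forward direction. This fails: k = 35 gives 35 ≡ 35 (mod 56) but 35 ≡ 3 (mod 8), so the conjunction on the right does not hold.

Converse. This fails: k = 42 satisfies both congruences on the right (42 ≡ 0 mod 7 and 42 ≡ 2 mod 8) yet 42 ≡ 42 (mod 56), not 35.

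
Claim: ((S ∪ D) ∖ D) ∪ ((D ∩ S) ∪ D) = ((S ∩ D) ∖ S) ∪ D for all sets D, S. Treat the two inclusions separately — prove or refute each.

Forward inclusion. This inclusion fails. Take D = ∅, S = {1}; then 1 ∈ ((S ∪ D) ∖ D) ∪ ((D ∩ S) ∪ D) but 1 ∉ ((S ∩ D) ∖ S) ∪ D.

Reverse inclusion. Let x ∈ ((S ∩ D) ∖ S) ∪ D. Then either x ∈ D and x ∉ S; or x ∈ D ∩ S. In each case x ∈ ((S ∪ D) ∖ D) ∪ ((D ∩ S) ∪ D), so ((S ∩ D) ∖ S) ∪ D ⊆ ((S ∪ D) ∖ D) ∪ ((D ∩ S) ∪ D).

The sets are not equal: only the reverse inclusion holds.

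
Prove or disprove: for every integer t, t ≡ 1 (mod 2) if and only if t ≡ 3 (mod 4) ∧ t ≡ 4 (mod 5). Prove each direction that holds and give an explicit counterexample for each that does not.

Forward direction. This fails: t = 1 gives 1 ≡ 1 (mod 2) but 1 ≡ 1 (mod 4), so the conjunction on the right does not hold.

Converse. If t ≡ 3 (mod 4) and t ≡ 4 (mod 5), then by the Chinese remainder theorem t ≡ 19 (mod 20). Since 19 ≡ 1 (mod 2) and 2 ∣ 20, we get t ≡ 1 (mod 2).

Not equivalent: only (⇐) holds.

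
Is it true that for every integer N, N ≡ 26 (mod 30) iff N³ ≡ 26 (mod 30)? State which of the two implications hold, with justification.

Both directions hold.

(⇒) Suppose N ≡ 26 (mod 30). Write N = 30j + 26. Then (30j + 26)³ = 27000j³ + 70200j² + 60840j + 17576 = 30(900j³ + 2340j² + 2028j + 585) + 26, so N³ ≡ 26 (mod 30).

(⇐) Conversely, suppose N³ ≡ 26 (mod 30). The only residue r in {0, …, 29} with r³ ≡ 26 (mod 30) is r = 26, so N ≡ 26 (mod 30).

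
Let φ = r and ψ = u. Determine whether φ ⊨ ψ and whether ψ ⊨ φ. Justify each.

(→) This fails. Under u = F, r = T, the left side is true but the right side is false.

(←) This fails. Under u = T, r = F, the left side is false but the right side is true.

Both directions fail.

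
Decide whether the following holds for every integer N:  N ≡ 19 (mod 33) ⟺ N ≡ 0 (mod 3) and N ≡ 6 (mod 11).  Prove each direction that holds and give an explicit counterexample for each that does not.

Both directions fail.

Forward direction. This fails: N = 19 gives 19 ≡ 19 (mod 33) but 19 ≡ 1 (mod 3), so the conjunction on the right does not hold.

Converse. This fails: N = 6 satisfies both congruences on the right (6 ≡ 0 mod 3 and 6 ≡ 6 mod 11) yet 6 ≡ 6 (mod 33), not 19.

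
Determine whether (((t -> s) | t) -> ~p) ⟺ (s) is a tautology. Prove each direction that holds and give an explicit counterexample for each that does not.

Both directions fail.

(→) This fails. Under s = F, p = F, t = F, the left side is true but the right side is false.

(←) This fails. Under s = T, p = T, t = F, the left side is false but the right side is true.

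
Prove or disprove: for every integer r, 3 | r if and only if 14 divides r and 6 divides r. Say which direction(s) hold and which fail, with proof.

(⟸) Suppose 14 ∣ r and 6 ∣ r. Any common multiple of 14 and 6 is a multiple of their lcm; here lcm(14, 6) = 14·6/gcd(14, 6) = 84/2 = 42, so 42 ∣ r. Since 3 ∣ 42, it follows that 3 ∣ r.

(⟹) This fails: take r = 3. Certainly 3 ∣ 3, but 14 ∤ 3.

Only the converse holds.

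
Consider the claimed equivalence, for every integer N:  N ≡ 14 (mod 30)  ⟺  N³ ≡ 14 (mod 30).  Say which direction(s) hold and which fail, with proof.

Both directions hold; the statement is true.

(←) Suppose N³ ≡ 14 (mod 30). The only residue r in {0, …, 29} with r³ ≡ 14 (mod 30) is r = 14, so N ≡ 14 (mod 30).

(→) Suppose N ≡ 14 (mod 30). Write N = 30j + 14. Then (30j + 14)³ = 27000j³ + 37800j² + 17640j + 2744 = 30(900j³ + 1260j² + 588j + 91) + 14, so N³ ≡ 14 (mod 30).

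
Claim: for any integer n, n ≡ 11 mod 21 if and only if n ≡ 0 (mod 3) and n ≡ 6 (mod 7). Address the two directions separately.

Neither direction holds.

(⇒) This fails: n = 11 gives 11 ≡ 11 (mod 21) but 11 ≡ 2 (mod 3), so the conjunction on the right does not hold.

(⇐) This fails: n = 6 satisfies both congruences on the right (6 ≡ 0 mod 3 and 6 ≡ 6 mod 7) yet 6 ≡ 6 (mod 21), not 11.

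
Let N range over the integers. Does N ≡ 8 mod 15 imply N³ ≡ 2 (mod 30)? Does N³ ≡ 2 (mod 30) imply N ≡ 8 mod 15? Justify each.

Forward direction. This fails: take N = 23. Then 23 ≡ 8 (mod 15), but 23³ = 12167 ≡ 17 (mod 30), not 2.

Converse. The residues r modulo 30 with r³ ≡ 2 (mod 30) are exactly {8}, and each is ≡ 8 (mod 15).

(⇒) fails; (⇐) holds.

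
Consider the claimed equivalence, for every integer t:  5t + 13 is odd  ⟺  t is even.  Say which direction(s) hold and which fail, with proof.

(⇒) Suppose 5t + 13 is odd. Since 5 is odd, 5t and t have the same parity, so 5t + 13 ≡ t + 13 (mod 2). As 13 is odd, 5t + 13 is odd exactly when t is even. Thus t is even.

(⇐) Conversely, suppose t is even; write t = 2j. Then 5t + 13 = 5·(2j) + 13 = 2·5j + 13, which is odd.

Equivalent; both directions hold.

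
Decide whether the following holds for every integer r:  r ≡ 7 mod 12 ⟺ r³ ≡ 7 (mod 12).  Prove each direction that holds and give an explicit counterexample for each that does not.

(←) Suppose r³ ≡ 7 (mod 12). The only residue r in {0, …, 11} with r³ ≡ 7 (mod 12) is r = 7, so r ≡ 7 (mod 12).

(→) Suppose r ≡ 7 mod 12. Write r = 12j + 7. Then (12j + 7)³ = 1728j³ + 3024j² + 1764j + 343 = 12(144j³ + 252j² + 147j + 28) + 7, so r³ ≡ 7 (mod 12).

Equivalent; both directions hold.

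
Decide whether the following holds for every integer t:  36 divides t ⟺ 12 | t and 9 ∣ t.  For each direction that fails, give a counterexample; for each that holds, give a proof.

(→) If 36 ∣ t, write t = 36q. Since 36 = 3·12, t = 12·(3q), so 12 ∣ t; and since 36 = 4·9, t = 9·(4q), so 9 ∣ t.

(←) Suppose 12 ∣ t and 9 ∣ t. Any common multiple of 12 and 9 is a multiple of their lcm; here lcm(12, 9) = 12·9/gcd(12, 9) = 108/3 = 36, so 36 ∣ t.

Both directions hold.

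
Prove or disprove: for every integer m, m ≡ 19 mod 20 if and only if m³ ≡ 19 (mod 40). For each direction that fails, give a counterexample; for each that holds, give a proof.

(⟹) This fails: take m = 39. Then 39 ≡ 19 (mod 20), but 39³ = 59319 ≡ 39 (mod 40), not 19.

(⟸) Conversely, the residues r modulo 40 with r³ ≡ 19 (mod 40) are exactly {19}, and each is ≡ 19 (mod 20).

Not equivalent: only (⇐) holds.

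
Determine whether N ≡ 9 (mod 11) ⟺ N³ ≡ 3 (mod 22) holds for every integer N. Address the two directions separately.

(⟹) This fails: take N = 20. Then 20 ≡ 9 (mod 11), but 20³ = 8000 ≡ 14 (mod 22), not 3.

(⟸) Conversely, the residues r modulo 22 with r³ ≡ 3 (mod 22) are exactly {9}, and each is ≡ 9 (mod 11).

Only the converse holds.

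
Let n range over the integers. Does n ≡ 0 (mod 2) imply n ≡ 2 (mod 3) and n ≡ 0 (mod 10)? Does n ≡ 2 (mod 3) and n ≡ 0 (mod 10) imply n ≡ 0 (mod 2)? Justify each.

[⇐] If n ≡ 2 (mod 3) and n ≡ 0 (mod 10), then by the Chinese remainder theorem n ≡ 20 (mod 30). Since 20 ≡ 0 (mod 2) and 2 ∣ 30, we get n ≡ 0 (mod 2).

[⇒] This fails: n = 0 gives 0 ≡ 0 (mod 2) but 0 ≡ 0 (mod 3), so the conjunction on the right does not hold.

Not equivalent: only (⇐) holds.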